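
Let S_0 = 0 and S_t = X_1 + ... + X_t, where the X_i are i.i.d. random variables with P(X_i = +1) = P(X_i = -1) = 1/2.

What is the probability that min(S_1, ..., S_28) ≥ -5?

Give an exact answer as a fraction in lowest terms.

Answer: 98659305/134217728

Derivation:
Let f(t,s) = #length-t paths at position s with S_1..S_t all ≥ -5.
f(t,s) = f(t-1,s-1) + f(t-1,s+1) for s ≥ -5; f(t,s) = 0 for s < -5.
t=0: f(0,0)=1
t=1: f(1,-1)=1 f(1,1)=1
t=2: f(2,-2)=1 f(2,0)=2 f(2,2)=1
t=3: f(3,-3)=1 f(3,-1)=3 f(3,1)=3 f(3,3)=1
t=4: f(4,-4)=1 f(4,-2)=4 f(4,0)=6 f(4,2)=4 f(4,4)=1
t=5: f(5,-5)=1 f(5,-3)=5 f(5,-1)=10 f(5,1)=10 f(5,3)=5 f(5,5)=1
t=6: f(6,-4)=6 f(6,-2)=15 f(6,0)=20 f(6,2)=15 f(6,4)=6 f(6,6)=1
t=7: f(7,-5)=6 f(7,-3)=21 f(7,-1)=35 f(7,1)=35 f(7,3)=21 f(7,5)=7 f(7,7)=1
t=8: f(8,-4)=27 f(8,-2)=56 f(8,0)=70 f(8,2)=56 f(8,4)=28 f(8,6)=8 f(8,8)=1
t=9: f(9,-5)=27 f(9,-3)=83 f(9,-1)=126 f(9,1)=126 f(9,3)=84 f(9,5)=36 f(9,7)=9 f(9,9)=1
t=10: f(10,-4)=110 f(10,-2)=209 f(10,0)=252 f(10,2)=210 f(10,4)=120 f(10,6)=45 f(10,8)=10 f(10,10)=1
t=11: f(11,-5)=110 f(11,-3)=319 f(11,-1)=461 f(11,1)=462 f(11,3)=330 f(11,5)=165 f(11,7)=55 f(11,9)=11 f(11,11)=1
t=12: f(12,-4)=429 f(12,-2)=780 f(12,0)=923 f(12,2)=792 f(12,4)=495 f(12,6)=220 f(12,8)=66 f(12,10)=12 f(12,12)=1
t=13: f(13,-5)=429 f(13,-3)=1209 f(13,-1)=1703 f(13,1)=1715 f(13,3)=1287 f(13,5)=715 f(13,7)=286 f(13,9)=78 f(13,11)=13 f(13,13)=1
t=14: f(14,-4)=1638 f(14,-2)=2912 f(14,0)=3418 f(14,2)=3002 f(14,4)=2002 f(14,6)=1001 f(14,8)=364 f(14,10)=91 f(14,12)=14 f(14,14)=1
t=15: f(15,-5)=1638 f(15,-3)=4550 f(15,-1)=6330 f(15,1)=6420 f(15,3)=5004 f(15,5)=3003 f(15,7)=1365 f(15,9)=455 f(15,11)=105 f(15,13)=15 f(15,15)=1
t=16: f(16,-4)=6188 f(16,-2)=10880 f(16,0)=12750 f(16,2)=11424 f(16,4)=8007 f(16,6)=4368 f(16,8)=1820 f(16,10)=560 f(16,12)=120 f(16,14)=16 f(16,16)=1
t=17: f(17,-5)=6188 f(17,-3)=17068 f(17,-1)=23630 f(17,1)=24174 f(17,3)=19431 f(17,5)=12375 f(17,7)=6188 f(17,9)=2380 f(17,11)=680 f(17,13)=136 f(17,15)=17 f(17,17)=1
t=18: f(18,-4)=23256 f(18,-2)=40698 f(18,0)=47804 f(18,2)=43605 f(18,4)=31806 f(18,6)=18563 f(18,8)=8568 f(18,10)=3060 f(18,12)=816 f(18,14)=153 f(18,16)=18 f(18,18)=1
t=19: f(19,-5)=23256 f(19,-3)=63954 f(19,-1)=88502 f(19,1)=91409 f(19,3)=75411 f(19,5)=50369 f(19,7)=27131 f(19,9)=11628 f(19,11)=3876 f(19,13)=969 f(19,15)=171 f(19,17)=19 f(19,19)=1
t=20: f(20,-4)=87210 f(20,-2)=152456 f(20,0)=179911 f(20,2)=166820 f(20,4)=125780 f(20,6)=77500 f(20,8)=38759 f(20,10)=15504 f(20,12)=4845 f(20,14)=1140 f(20,16)=190 f(20,18)=20 f(20,20)=1
t=21: f(21,-5)=87210 f(21,-3)=239666 f(21,-1)=332367 f(21,1)=346731 f(21,3)=292600 f(21,5)=203280 f(21,7)=116259 f(21,9)=54263 f(21,11)=20349 f(21,13)=5985 f(21,15)=1330 f(21,17)=210 f(21,19)=21 f(21,21)=1
t=22: f(22,-4)=326876 f(22,-2)=572033 f(22,0)=679098 f(22,2)=639331 f(22,4)=495880 f(22,6)=319539 f(22,8)=170522 f(22,10)=74612 f(22,12)=26334 f(22,14)=7315 f(22,16)=1540 f(22,18)=231 f(22,20)=22 f(22,22)=1
t=23: f(23,-5)=326876 f(23,-3)=898909 f(23,-1)=1251131 f(23,1)=1318429 f(23,3)=1135211 f(23,5)=815419 f(23,7)=490061 f(23,9)=245134 f(23,11)=100946 f(23,13)=33649 f(23,15)=8855 f(23,17)=1771 f(23,19)=253 f(23,21)=23 f(23,23)=1
t=24: f(24,-4)=1225785 f(24,-2)=2150040 f(24,0)=2569560 f(24,2)=2453640 f(24,4)=1950630 f(24,6)=1305480 f(24,8)=735195 f(24,10)=346080 f(24,12)=134595 f(24,14)=42504 f(24,16)=10626 f(24,18)=2024 f(24,20)=276 f(24,22)=24 f(24,24)=1
t=25: f(25,-5)=1225785 f(25,-3)=3375825 f(25,-1)=4719600 f(25,1)=5023200 f(25,3)=4404270 f(25,5)=3256110 f(25,7)=2040675 f(25,9)=1081275 f(25,11)=480675 f(25,13)=177099 f(25,15)=53130 f(25,17)=12650 f(25,19)=2300 f(25,21)=300 f(25,23)=25 f(25,25)=1
t=26: f(26,-4)=4601610 f(26,-2)=8095425 f(26,0)=9742800 f(26,2)=9427470 f(26,4)=7660380 f(26,6)=5296785 f(26,8)=3121950 f(26,10)=1561950 f(26,12)=657774 f(26,14)=230229 f(26,16)=65780 f(26,18)=14950 f(26,20)=2600 f(26,22)=325 f(26,24)=26 f(26,26)=1
t=27: f(27,-5)=4601610 f(27,-3)=12697035 f(27,-1)=17838225 f(27,1)=19170270 f(27,3)=17087850 f(27,5)=12957165 f(27,7)=8418735 f(27,9)=4683900 f(27,11)=2219724 f(27,13)=888003 f(27,15)=296009 f(27,17)=80730 f(27,19)=17550 f(27,21)=2925 f(27,23)=351 f(27,25)=27 f(27,27)=1
t=28: f(28,-4)=17298645 f(28,-2)=30535260 f(28,0)=37008495 f(28,2)=36258120 f(28,4)=30045015 f(28,6)=21375900 f(28,8)=13102635 f(28,10)=6903624 f(28,12)=3107727 f(28,14)=1184012 f(28,16)=376739 f(28,18)=98280 f(28,20)=20475 f(28,22)=3276 f(28,24)=378 f(28,26)=28 f(28,28)=1
Σ_s f(28,s) = 197318610
P = 197318610/268435456 = 98659305/134217728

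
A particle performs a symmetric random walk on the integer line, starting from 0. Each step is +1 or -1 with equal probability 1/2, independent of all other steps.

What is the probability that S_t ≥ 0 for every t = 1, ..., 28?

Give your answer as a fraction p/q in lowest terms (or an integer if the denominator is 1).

Answer: 5014575/33554432

Derivation:
Let f(t,s) = #length-t paths at position s with S_1..S_t all ≥ 0.
f(t,s) = f(t-1,s-1) + f(t-1,s+1) for s ≥ 0; f(t,s) = 0 for s < 0.
t=0: f(0,0)=1
t=1: f(1,1)=1
t=2: f(2,0)=1 f(2,2)=1
t=3: f(3,1)=2 f(3,3)=1
t=4: f(4,0)=2 f(4,2)=3 f(4,4)=1
t=5: f(5,1)=5 f(5,3)=4 f(5,5)=1
t=6: f(6,0)=5 f(6,2)=9 f(6,4)=5 f(6,6)=1
t=7: f(7,1)=14 f(7,3)=14 f(7,5)=6 f(7,7)=1
t=8: f(8,0)=14 f(8,2)=28 f(8,4)=20 f(8,6)=7 f(8,8)=1
t=9: f(9,1)=42 f(9,3)=48 f(9,5)=27 f(9,7)=8 f(9,9)=1
t=10: f(10,0)=42 f(10,2)=90 f(10,4)=75 f(10,6)=35 f(10,8)=9 f(10,10)=1
t=11: f(11,1)=132 f(11,3)=165 f(11,5)=110 f(11,7)=44 f(11,9)=10 f(11,11)=1
t=12: f(12,0)=132 f(12,2)=297 f(12,4)=275 f(12,6)=154 f(12,8)=54 f(12,10)=11 f(12,12)=1
t=13: f(13,1)=429 f(13,3)=572 f(13,5)=429 f(13,7)=208 f(13,9)=65 f(13,11)=12 f(13,13)=1
t=14: f(14,0)=429 f(14,2)=1001 f(14,4)=1001 f(14,6)=637 f(14,8)=273 f(14,10)=77 f(14,12)=13 f(14,14)=1
t=15: f(15,1)=1430 f(15,3)=2002 f(15,5)=1638 f(15,7)=910 f(15,9)=350 f(15,11)=90 f(15,13)=14 f(15,15)=1
t=16: f(16,0)=1430 f(16,2)=3432 f(16,4)=3640 f(16,6)=2548 f(16,8)=1260 f(16,10)=440 f(16,12)=104 f(16,14)=15 f(16,16)=1
t=17: f(17,1)=4862 f(17,3)=7072 f(17,5)=6188 f(17,7)=3808 f(17,9)=1700 f(17,11)=544 f(17,13)=119 f(17,15)=16 f(17,17)=1
t=18: f(18,0)=4862 f(18,2)=11934 f(18,4)=13260 f(18,6)=9996 f(18,8)=5508 f(18,10)=2244 f(18,12)=663 f(18,14)=135 f(18,16)=17 f(18,18)=1
t=19: f(19,1)=16796 f(19,3)=25194 f(19,5)=23256 f(19,7)=15504 f(19,9)=7752 f(19,11)=2907 f(19,13)=798 f(19,15)=152 f(19,17)=18 f(19,19)=1
t=20: f(20,0)=16796 f(20,2)=41990 f(20,4)=48450 f(20,6)=38760 f(20,8)=23256 f(20,10)=10659 f(20,12)=3705 f(20,14)=950 f(20,16)=170 f(20,18)=19 f(20,20)=1
t=21: f(21,1)=58786 f(21,3)=90440 f(21,5)=87210 f(21,7)=62016 f(21,9)=33915 f(21,11)=14364 f(21,13)=4655 f(21,15)=1120 f(21,17)=189 f(21,19)=20 f(21,21)=1
t=22: f(22,0)=58786 f(22,2)=149226 f(22,4)=177650 f(22,6)=149226 f(22,8)=95931 f(22,10)=48279 f(22,12)=19019 f(22,14)=5775 f(22,16)=1309 f(22,18)=209 f(22,20)=21 f(22,22)=1
t=23: f(23,1)=208012 f(23,3)=326876 f(23,5)=326876 f(23,7)=245157 f(23,9)=144210 f(23,11)=67298 f(23,13)=24794 f(23,15)=7084 f(23,17)=1518 f(23,19)=230 f(23,21)=22 f(23,23)=1
t=24: f(24,0)=208012 f(24,2)=534888 f(24,4)=653752 f(24,6)=572033 f(24,8)=389367 f(24,10)=211508 f(24,12)=92092 f(24,14)=31878 f(24,16)=8602 f(24,18)=1748 f(24,20)=252 f(24,22)=23 f(24,24)=1
t=25: f(25,1)=742900 f(25,3)=1188640 f(25,5)=1225785 f(25,7)=961400 f(25,9)=600875 f(25,11)=303600 f(25,13)=123970 f(25,15)=40480 f(25,17)=10350 f(25,19)=2000 f(25,21)=275 f(25,23)=24 f(25,25)=1
t=26: f(26,0)=742900 f(26,2)=1931540 f(26,4)=2414425 f(26,6)=2187185 f(26,8)=1562275 f(26,10)=904475 f(26,12)=427570 f(26,14)=164450 f(26,16)=50830 f(26,18)=12350 f(26,20)=2275 f(26,22)=299 f(26,24)=25 f(26,26)=1
t=27: f(27,1)=2674440 f(27,3)=4345965 f(27,5)=4601610 f(27,7)=3749460 f(27,9)=2466750 f(27,11)=1332045 f(27,13)=592020 f(27,15)=215280 f(27,17)=63180 f(27,19)=14625 f(27,21)=2574 f(27,23)=324 f(27,25)=26 f(27,27)=1
t=28: f(28,0)=2674440 f(28,2)=7020405 f(28,4)=8947575 f(28,6)=8351070 f(28,8)=6216210 f(28,10)=3798795 f(28,12)=1924065 f(28,14)=807300 f(28,16)=278460 f(28,18)=77805 f(28,20)=17199 f(28,22)=2898 f(28,24)=350 f(28,26)=27 f(28,28)=1
Σ_s f(28,s) = 40116600
P = 40116600/268435456 = 5014575/33554432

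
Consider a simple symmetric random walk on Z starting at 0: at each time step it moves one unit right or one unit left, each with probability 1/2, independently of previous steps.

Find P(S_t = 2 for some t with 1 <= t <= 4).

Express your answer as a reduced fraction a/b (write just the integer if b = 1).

Answer: 3/8

Derivation:
Count via complement. Let g(t,s) = #length-t paths at position s with S_1..S_t all ≠ 2.
g(t,s) = g(t-1,s-1) + g(t-1,s+1) for s ≠ 2; g(t,2) = 0.
t=0: g(0,0)=1
t=1: g(1,-1)=1 g(1,1)=1
t=2: g(2,-2)=1 g(2,0)=2
t=3: g(3,-3)=1 g(3,-1)=3 g(3,1)=2
t=4: g(4,-4)=1 g(4,-2)=4 g(4,0)=5
Paths never hitting 2: Σ_s g(4,s) = 10
Paths hitting 2: 2^4 - 10 = 6
P = 6/16 = 3/8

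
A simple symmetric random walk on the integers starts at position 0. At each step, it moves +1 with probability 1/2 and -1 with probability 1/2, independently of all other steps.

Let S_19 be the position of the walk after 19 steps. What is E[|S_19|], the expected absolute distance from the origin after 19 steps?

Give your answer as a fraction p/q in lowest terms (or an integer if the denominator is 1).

Answer: 230945/65536

Derivation:
S_19 takes values m ≡ 1 (mod 2) with |m| ≤ 19; P(S_19=m) = C(19,(19+m)/2)/2^19.
Total paths: 2^19 = 524288
Distribution: P(S=-19)=1/524288, P(S=-17)=19/524288, P(S=-15)=171/524288, P(S=-13)=969/524288, P(S=-11)=3876/524288, P(S=-9)=11628/524288, P(S=-7)=27132/524288, P(S=-5)=50388/524288, P(S=-3)=75582/524288, P(S=-1)=92378/524288, P(S=1)=92378/524288, P(S=3)=75582/524288, P(S=5)=50388/524288, P(S=7)=27132/524288, P(S=9)=11628/524288, P(S=11)=3876/524288, P(S=13)=969/524288, P(S=15)=171/524288, P(S=17)=19/524288, P(S=19)=1/524288
E[|S_19|] = Σ_m |m|·P(S_19=m) = 1847560/524288 = 230945/65536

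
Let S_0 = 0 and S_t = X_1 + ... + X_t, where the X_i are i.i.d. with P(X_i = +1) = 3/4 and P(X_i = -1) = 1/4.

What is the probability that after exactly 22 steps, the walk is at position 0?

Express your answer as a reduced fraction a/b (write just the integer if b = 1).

Answer: 15620645313/2199023255552

Derivation:
To be at 0 after 22 steps: need exactly 11 steps of +1 and 11 of -1.
Number of such sequences: C(22,11) = 705432
Each has probability (3/4)^11 · (1/4)^11 = 177147/17592186044416
P = 705432 · 177147/17592186044416 = 15620645313/2199023255552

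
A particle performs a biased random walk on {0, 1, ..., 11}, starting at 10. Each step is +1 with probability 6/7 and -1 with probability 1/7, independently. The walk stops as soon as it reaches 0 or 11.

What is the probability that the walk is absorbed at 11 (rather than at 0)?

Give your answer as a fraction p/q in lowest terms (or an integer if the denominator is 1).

Biased walk: p = 6/7, q = 1/7, r = q/p = 1/6
Gambler's ruin: P(hit 11 before 0 | start at 10) = (1 - r^a)/(1 - r^N)
r^10 = 1/60466176; r^11 = 1/362797056
P = (1 - 1/60466176) / (1 - 1/362797056) = 60466175/60466176 / 362797055/362797056 = 72559410/72559411

Answer: 72559410/72559411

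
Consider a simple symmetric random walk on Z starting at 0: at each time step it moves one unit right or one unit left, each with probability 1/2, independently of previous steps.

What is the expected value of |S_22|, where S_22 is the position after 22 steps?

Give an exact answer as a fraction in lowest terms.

S_22 takes values m ≡ 0 (mod 2) with |m| ≤ 22; P(S_22=m) = C(22,(22+m)/2)/2^22.
Total paths: 2^22 = 4194304
Distribution: P(S=-22)=1/4194304, P(S=-20)=22/4194304, P(S=-18)=231/4194304, P(S=-16)=1540/4194304, P(S=-14)=7315/4194304, P(S=-12)=26334/4194304, P(S=-10)=74613/4194304, P(S=-8)=170544/4194304, P(S=-6)=319770/4194304, P(S=-4)=497420/4194304, P(S=-2)=646646/4194304, P(S=0)=705432/4194304, P(S=2)=646646/4194304, P(S=4)=497420/4194304, P(S=6)=319770/4194304, P(S=8)=170544/4194304, P(S=10)=74613/4194304, P(S=12)=26334/4194304, P(S=14)=7315/4194304, P(S=16)=1540/4194304, P(S=18)=231/4194304, P(S=20)=22/4194304, P(S=22)=1/4194304
E[|S_22|] = Σ_m |m|·P(S_22=m) = 15519504/4194304 = 969969/262144

Answer: 969969/262144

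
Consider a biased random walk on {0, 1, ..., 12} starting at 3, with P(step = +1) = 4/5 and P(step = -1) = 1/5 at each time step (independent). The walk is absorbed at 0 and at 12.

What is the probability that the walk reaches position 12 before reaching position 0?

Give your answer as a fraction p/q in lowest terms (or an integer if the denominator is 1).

Biased walk: p = 4/5, q = 1/5, r = q/p = 1/4
Gambler's ruin: P(hit 12 before 0 | start at 3) = (1 - r^a)/(1 - r^N)
r^3 = 1/64; r^12 = 1/16777216
P = (1 - 1/64) / (1 - 1/16777216) = 63/64 / 16777215/16777216 = 262144/266305

Answer: 262144/266305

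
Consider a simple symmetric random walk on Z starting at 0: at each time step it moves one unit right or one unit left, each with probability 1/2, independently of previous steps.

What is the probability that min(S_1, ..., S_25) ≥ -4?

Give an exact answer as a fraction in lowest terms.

Answer: 705755/1048576

Derivation:
Let f(t,s) = #length-t paths at position s with S_1..S_t all ≥ -4.
f(t,s) = f(t-1,s-1) + f(t-1,s+1) for s ≥ -4; f(t,s) = 0 for s < -4.
t=0: f(0,0)=1
t=1: f(1,-1)=1 f(1,1)=1
t=2: f(2,-2)=1 f(2,0)=2 f(2,2)=1
t=3: f(3,-3)=1 f(3,-1)=3 f(3,1)=3 f(3,3)=1
t=4: f(4,-4)=1 f(4,-2)=4 f(4,0)=6 f(4,2)=4 f(4,4)=1
t=5: f(5,-3)=5 f(5,-1)=10 f(5,1)=10 f(5,3)=5 f(5,5)=1
t=6: f(6,-4)=5 f(6,-2)=15 f(6,0)=20 f(6,2)=15 f(6,4)=6 f(6,6)=1
t=7: f(7,-3)=20 f(7,-1)=35 f(7,1)=35 f(7,3)=21 f(7,5)=7 f(7,7)=1
t=8: f(8,-4)=20 f(8,-2)=55 f(8,0)=70 f(8,2)=56 f(8,4)=28 f(8,6)=8 f(8,8)=1
t=9: f(9,-3)=75 f(9,-1)=125 f(9,1)=126 f(9,3)=84 f(9,5)=36 f(9,7)=9 f(9,9)=1
t=10: f(10,-4)=75 f(10,-2)=200 f(10,0)=251 f(10,2)=210 f(10,4)=120 f(10,6)=45 f(10,8)=10 f(10,10)=1
t=11: f(11,-3)=275 f(11,-1)=451 f(11,1)=461 f(11,3)=330 f(11,5)=165 f(11,7)=55 f(11,9)=11 f(11,11)=1
t=12: f(12,-4)=275 f(12,-2)=726 f(12,0)=912 f(12,2)=791 f(12,4)=495 f(12,6)=220 f(12,8)=66 f(12,10)=12 f(12,12)=1
t=13: f(13,-3)=1001 f(13,-1)=1638 f(13,1)=1703 f(13,3)=1286 f(13,5)=715 f(13,7)=286 f(13,9)=78 f(13,11)=13 f(13,13)=1
t=14: f(14,-4)=1001 f(14,-2)=2639 f(14,0)=3341 f(14,2)=2989 f(14,4)=2001 f(14,6)=1001 f(14,8)=364 f(14,10)=91 f(14,12)=14 f(14,14)=1
t=15: f(15,-3)=3640 f(15,-1)=5980 f(15,1)=6330 f(15,3)=4990 f(15,5)=3002 f(15,7)=1365 f(15,9)=455 f(15,11)=105 f(15,13)=15 f(15,15)=1
t=16: f(16,-4)=3640 f(16,-2)=9620 f(16,0)=12310 f(16,2)=11320 f(16,4)=7992 f(16,6)=4367 f(16,8)=1820 f(16,10)=560 f(16,12)=120 f(16,14)=16 f(16,16)=1
t=17: f(17,-3)=13260 f(17,-1)=21930 f(17,1)=23630 f(17,3)=19312 f(17,5)=12359 f(17,7)=6187 f(17,9)=2380 f(17,11)=680 f(17,13)=136 f(17,15)=17 f(17,17)=1
t=18: f(18,-4)=13260 f(18,-2)=35190 f(18,0)=45560 f(18,2)=42942 f(18,4)=31671 f(18,6)=18546 f(18,8)=8567 f(18,10)=3060 f(18,12)=816 f(18,14)=153 f(18,16)=18 f(18,18)=1
t=19: f(19,-3)=48450 f(19,-1)=80750 f(19,1)=88502 f(19,3)=74613 f(19,5)=50217 f(19,7)=27113 f(19,9)=11627 f(19,11)=3876 f(19,13)=969 f(19,15)=171 f(19,17)=19 f(19,19)=1
t=20: f(20,-4)=48450 f(20,-2)=129200 f(20,0)=169252 f(20,2)=163115 f(20,4)=124830 f(20,6)=77330 f(20,8)=38740 f(20,10)=15503 f(20,12)=4845 f(20,14)=1140 f(20,16)=190 f(20,18)=20 f(20,20)=1
t=21: f(21,-3)=177650 f(21,-1)=298452 f(21,1)=332367 f(21,3)=287945 f(21,5)=202160 f(21,7)=116070 f(21,9)=54243 f(21,11)=20348 f(21,13)=5985 f(21,15)=1330 f(21,17)=210 f(21,19)=21 f(21,21)=1
t=22: f(22,-4)=177650 f(22,-2)=476102 f(22,0)=630819 f(22,2)=620312 f(22,4)=490105 f(22,6)=318230 f(22,8)=170313 f(22,10)=74591 f(22,12)=26333 f(22,14)=7315 f(22,16)=1540 f(22,18)=231 f(22,20)=22 f(22,22)=1
t=23: f(23,-3)=653752 f(23,-1)=1106921 f(23,1)=1251131 f(23,3)=1110417 f(23,5)=808335 f(23,7)=488543 f(23,9)=244904 f(23,11)=100924 f(23,13)=33648 f(23,15)=8855 f(23,17)=1771 f(23,19)=253 f(23,21)=23 f(23,23)=1
t=24: f(24,-4)=653752 f(24,-2)=1760673 f(24,0)=2358052 f(24,2)=2361548 f(24,4)=1918752 f(24,6)=1296878 f(24,8)=733447 f(24,10)=345828 f(24,12)=134572 f(24,14)=42503 f(24,16)=10626 f(24,18)=2024 f(24,20)=276 f(24,22)=24 f(24,24)=1
t=25: f(25,-3)=2414425 f(25,-1)=4118725 f(25,1)=4719600 f(25,3)=4280300 f(25,5)=3215630 f(25,7)=2030325 f(25,9)=1079275 f(25,11)=480400 f(25,13)=177075 f(25,15)=53129 f(25,17)=12650 f(25,19)=2300 f(25,21)=300 f(25,23)=25 f(25,25)=1
Σ_s f(25,s) = 22584160
P = 22584160/33554432 = 705755/1048576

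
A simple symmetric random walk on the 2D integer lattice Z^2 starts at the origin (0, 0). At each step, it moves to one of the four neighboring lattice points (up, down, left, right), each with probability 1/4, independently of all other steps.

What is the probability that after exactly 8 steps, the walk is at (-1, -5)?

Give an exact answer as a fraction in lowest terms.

Let h be the number of horizontal steps (so 8-h are vertical). To end at (-1,-5) need (h-1)/2 right-steps and ((8-h)-5)/2 up-steps.
Sum over h with 1 ≤ h ≤ 3, h ≡ 1 (mod 2), 8-h ≡ 1 (mod 2):
h=1: C(8,1)·C(1,0)·C(7,1) = 8·1·7 = 56
h=3: C(8,3)·C(3,1)·C(5,0) = 56·3·1 = 168
Total favorable: 224
Total paths: 4^8 = 65536
P = 224/65536 = 7/2048

Answer: 7/2048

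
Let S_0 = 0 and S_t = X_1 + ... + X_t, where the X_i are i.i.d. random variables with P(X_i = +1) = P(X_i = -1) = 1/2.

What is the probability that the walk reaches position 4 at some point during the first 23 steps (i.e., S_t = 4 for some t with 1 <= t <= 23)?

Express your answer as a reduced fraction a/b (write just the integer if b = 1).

Count via complement. Let g(t,s) = #length-t paths at position s with S_1..S_t all ≠ 4.
g(t,s) = g(t-1,s-1) + g(t-1,s+1) for s ≠ 4; g(t,4) = 0.
t=0: g(0,0)=1
t=1: g(1,-1)=1 g(1,1)=1
t=2: g(2,-2)=1 g(2,0)=2 g(2,2)=1
t=3: g(3,-3)=1 g(3,-1)=3 g(3,1)=3 g(3,3)=1
t=4: g(4,-4)=1 g(4,-2)=4 g(4,0)=6 g(4,2)=4
t=5: g(5,-5)=1 g(5,-3)=5 g(5,-1)=10 g(5,1)=10 g(5,3)=4
t=6: g(6,-6)=1 g(6,-4)=6 g(6,-2)=15 g(6,0)=20 g(6,2)=14
t=7: g(7,-7)=1 g(7,-5)=7 g(7,-3)=21 g(7,-1)=35 g(7,1)=34 g(7,3)=14
t=8: g(8,-8)=1 g(8,-6)=8 g(8,-4)=28 g(8,-2)=56 g(8,0)=69 g(8,2)=48
t=9: g(9,-9)=1 g(9,-7)=9 g(9,-5)=36 g(9,-3)=84 g(9,-1)=125 g(9,1)=117 g(9,3)=48
t=10: g(10,-10)=1 g(10,-8)=10 g(10,-6)=45 g(10,-4)=120 g(10,-2)=209 g(10,0)=242 g(10,2)=165
t=11: g(11,-11)=1 g(11,-9)=11 g(11,-7)=55 g(11,-5)=165 g(11,-3)=329 g(11,-1)=451 g(11,1)=407 g(11,3)=165
t=12: g(12,-12)=1 g(12,-10)=12 g(12,-8)=66 g(12,-6)=220 g(12,-4)=494 g(12,-2)=780 g(12,0)=858 g(12,2)=572
t=13: g(13,-13)=1 g(13,-11)=13 g(13,-9)=78 g(13,-7)=286 g(13,-5)=714 g(13,-3)=1274 g(13,-1)=1638 g(13,1)=1430 g(13,3)=572
t=14: g(14,-14)=1 g(14,-12)=14 g(14,-10)=91 g(14,-8)=364 g(14,-6)=1000 g(14,-4)=1988 g(14,-2)=2912 g(14,0)=3068 g(14,2)=2002
t=15: g(15,-15)=1 g(15,-13)=15 g(15,-11)=105 g(15,-9)=455 g(15,-7)=1364 g(15,-5)=2988 g(15,-3)=4900 g(15,-1)=5980 g(15,1)=5070 g(15,3)=2002
t=16: g(16,-16)=1 g(16,-14)=16 g(16,-12)=120 g(16,-10)=560 g(16,-8)=1819 g(16,-6)=4352 g(16,-4)=7888 g(16,-2)=10880 g(16,0)=11050 g(16,2)=7072
t=17: g(17,-17)=1 g(17,-15)=17 g(17,-13)=136 g(17,-11)=680 g(17,-9)=2379 g(17,-7)=6171 g(17,-5)=12240 g(17,-3)=18768 g(17,-1)=21930 g(17,1)=18122 g(17,3)=7072
t=18: g(18,-18)=1 g(18,-16)=18 g(18,-14)=153 g(18,-12)=816 g(18,-10)=3059 g(18,-8)=8550 g(18,-6)=18411 g(18,-4)=31008 g(18,-2)=40698 g(18,0)=40052 g(18,2)=25194
t=19: g(19,-19)=1 g(19,-17)=19 g(19,-15)=171 g(19,-13)=969 g(19,-11)=3875 g(19,-9)=11609 g(19,-7)=26961 g(19,-5)=49419 g(19,-3)=71706 g(19,-1)=80750 g(19,1)=65246 g(19,3)=25194
t=20: g(20,-20)=1 g(20,-18)=20 g(20,-16)=190 g(20,-14)=1140 g(20,-12)=4844 g(20,-10)=15484 g(20,-8)=38570 g(20,-6)=76380 g(20,-4)=121125 g(20,-2)=152456 g(20,0)=145996 g(20,2)=90440
t=21: g(21,-21)=1 g(21,-19)=21 g(21,-17)=210 g(21,-15)=1330 g(21,-13)=5984 g(21,-11)=20328 g(21,-9)=54054 g(21,-7)=114950 g(21,-5)=197505 g(21,-3)=273581 g(21,-1)=298452 g(21,1)=236436 g(21,3)=90440
t=22: g(22,-22)=1 g(22,-20)=22 g(22,-18)=231 g(22,-16)=1540 g(22,-14)=7314 g(22,-12)=26312 g(22,-10)=74382 g(22,-8)=169004 g(22,-6)=312455 g(22,-4)=471086 g(22,-2)=572033 g(22,0)=534888 g(22,2)=326876
t=23: g(23,-23)=1 g(23,-21)=23 g(23,-19)=253 g(23,-17)=1771 g(23,-15)=8854 g(23,-13)=33626 g(23,-11)=100694 g(23,-9)=243386 g(23,-7)=481459 g(23,-5)=783541 g(23,-3)=1043119 g(23,-1)=1106921 g(23,1)=861764 g(23,3)=326876
Paths never hitting 4: Σ_s g(23,s) = 4992288
Paths hitting 4: 2^23 - 4992288 = 3396320
P = 3396320/8388608 = 106135/262144

Answer: 106135/262144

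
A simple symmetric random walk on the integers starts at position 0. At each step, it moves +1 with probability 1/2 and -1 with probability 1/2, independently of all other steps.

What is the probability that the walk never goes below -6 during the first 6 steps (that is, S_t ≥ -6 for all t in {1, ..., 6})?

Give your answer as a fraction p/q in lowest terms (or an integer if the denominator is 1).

Answer: 1

Derivation:
Let f(t,s) = #length-t paths at position s with S_1..S_t all ≥ -6.
f(t,s) = f(t-1,s-1) + f(t-1,s+1) for s ≥ -6; f(t,s) = 0 for s < -6.
t=0: f(0,0)=1
t=1: f(1,-1)=1 f(1,1)=1
t=2: f(2,-2)=1 f(2,0)=2 f(2,2)=1
t=3: f(3,-3)=1 f(3,-1)=3 f(3,1)=3 f(3,3)=1
t=4: f(4,-4)=1 f(4,-2)=4 f(4,0)=6 f(4,2)=4 f(4,4)=1
t=5: f(5,-5)=1 f(5,-3)=5 f(5,-1)=10 f(5,1)=10 f(5,3)=5 f(5,5)=1
t=6: f(6,-6)=1 f(6,-4)=6 f(6,-2)=15 f(6,0)=20 f(6,2)=15 f(6,4)=6 f(6,6)=1
Σ_s f(6,s) = 64
P = 64/64 = 1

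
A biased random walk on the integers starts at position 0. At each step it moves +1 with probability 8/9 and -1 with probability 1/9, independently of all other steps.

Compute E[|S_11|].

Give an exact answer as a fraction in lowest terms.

Answer: 29835742475/3486784401

Derivation:
S_11 takes values m ≡ 1 (mod 2) with |m| ≤ 11; P(S_11=m) = C(11,(11+m)/2) · (8/9)^((11+m)/2) · (1/9)^((11-m)/2).
Distribution: P(S=-11)=1/31381059609, P(S=-9)=88/31381059609, P(S=-7)=3520/31381059609, P(S=-5)=28160/10460353203, P(S=-3)=450560/10460353203, P(S=-1)=5046272/10460353203, P(S=1)=40370176/10460353203, P(S=3)=230686720/10460353203, P(S=5)=922746880/10460353203, P(S=7)=7381975040/31381059609, P(S=9)=11811160064/31381059609, P(S=11)=8589934592/31381059609
E[|S_11|] = Σ_m |m|·P(S_11=m) = 29835742475/3486784401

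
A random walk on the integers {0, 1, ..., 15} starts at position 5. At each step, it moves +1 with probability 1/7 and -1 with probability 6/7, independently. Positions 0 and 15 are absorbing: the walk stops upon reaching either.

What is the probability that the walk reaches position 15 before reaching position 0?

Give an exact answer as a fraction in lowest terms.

Answer: 1/60473953

Derivation:
Biased walk: p = 1/7, q = 6/7, r = q/p = 6
Gambler's ruin: P(hit 15 before 0 | start at 5) = (1 - r^a)/(1 - r^N)
r^5 = 7776; r^15 = 470184984576
P = (1 - 7776) / (1 - 470184984576) = -7775 / -470184984575 = 1/60473953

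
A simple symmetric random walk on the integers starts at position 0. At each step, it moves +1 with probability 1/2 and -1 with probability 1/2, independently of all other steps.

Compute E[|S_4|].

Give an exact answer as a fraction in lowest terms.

S_4 takes values m ≡ 0 (mod 2) with |m| ≤ 4; P(S_4=m) = C(4,(4+m)/2)/2^4.
Total paths: 2^4 = 16
Distribution: P(S=-4)=1/16, P(S=-2)=4/16, P(S=0)=6/16, P(S=2)=4/16, P(S=4)=1/16
E[|S_4|] = Σ_m |m|·P(S_4=m) = 24/16 = 3/2

Answer: 3/2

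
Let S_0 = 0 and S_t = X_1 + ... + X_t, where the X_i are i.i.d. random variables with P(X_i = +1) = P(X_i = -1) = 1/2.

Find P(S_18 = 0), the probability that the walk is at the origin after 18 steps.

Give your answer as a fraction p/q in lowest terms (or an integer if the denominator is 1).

To return to 0 after 18 steps: need exactly 9 steps of +1 and 9 of -1.
Favorable paths: C(18,9) = 48620
Total paths: 2^18 = 262144
P = 48620/262144 = 12155/65536

Answer: 12155/65536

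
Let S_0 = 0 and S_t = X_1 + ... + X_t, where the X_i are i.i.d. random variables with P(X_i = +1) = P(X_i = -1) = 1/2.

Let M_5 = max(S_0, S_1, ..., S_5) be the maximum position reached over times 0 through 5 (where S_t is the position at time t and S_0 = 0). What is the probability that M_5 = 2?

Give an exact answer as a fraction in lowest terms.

Let M_5 = max(S_0,...,S_5). Use the reflection principle: for j ≥ 1, #{paths with M_5 ≥ j} = #{S_5 ≥ j} + #{S_5 ≥ j+1}.
By reflection, #{M_5 ≥ 2} = #{S_5 ≥ 2} + #{S_5 ≥ 3} = 6 + 6 = 12.
#{M_5 ≥ 3} = #{S_5 ≥ 3} + #{S_5 ≥ 4} = 6 + 1 = 7.
#{M_5 = 2} = 12 - 7 = 5.
P(M_5 = 2) = 5/32 = 5/32

Answer: 5/32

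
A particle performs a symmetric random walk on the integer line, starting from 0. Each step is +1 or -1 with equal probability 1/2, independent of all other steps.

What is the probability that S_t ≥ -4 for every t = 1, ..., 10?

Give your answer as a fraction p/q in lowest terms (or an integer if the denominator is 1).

Answer: 57/64

Derivation:
Let f(t,s) = #length-t paths at position s with S_1..S_t all ≥ -4.
f(t,s) = f(t-1,s-1) + f(t-1,s+1) for s ≥ -4; f(t,s) = 0 for s < -4.
t=0: f(0,0)=1
t=1: f(1,-1)=1 f(1,1)=1
t=2: f(2,-2)=1 f(2,0)=2 f(2,2)=1
t=3: f(3,-3)=1 f(3,-1)=3 f(3,1)=3 f(3,3)=1
t=4: f(4,-4)=1 f(4,-2)=4 f(4,0)=6 f(4,2)=4 f(4,4)=1
t=5: f(5,-3)=5 f(5,-1)=10 f(5,1)=10 f(5,3)=5 f(5,5)=1
t=6: f(6,-4)=5 f(6,-2)=15 f(6,0)=20 f(6,2)=15 f(6,4)=6 f(6,6)=1
t=7: f(7,-3)=20 f(7,-1)=35 f(7,1)=35 f(7,3)=21 f(7,5)=7 f(7,7)=1
t=8: f(8,-4)=20 f(8,-2)=55 f(8,0)=70 f(8,2)=56 f(8,4)=28 f(8,6)=8 f(8,8)=1
t=9: f(9,-3)=75 f(9,-1)=125 f(9,1)=126 f(9,3)=84 f(9,5)=36 f(9,7)=9 f(9,9)=1
t=10: f(10,-4)=75 f(10,-2)=200 f(10,0)=251 f(10,2)=210 f(10,4)=120 f(10,6)=45 f(10,8)=10 f(10,10)=1
Σ_s f(10,s) = 912
P = 912/1024 = 57/64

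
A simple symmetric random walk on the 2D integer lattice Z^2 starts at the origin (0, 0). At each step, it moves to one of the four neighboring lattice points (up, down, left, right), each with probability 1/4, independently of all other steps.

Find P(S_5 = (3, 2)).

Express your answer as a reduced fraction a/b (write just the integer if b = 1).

Answer: 5/512

Derivation:
Let h be the number of horizontal steps (so 5-h are vertical). To end at (3,2) need (h+3)/2 right-steps and ((5-h)+2)/2 up-steps.
Sum over h with 3 ≤ h ≤ 3, h ≡ 1 (mod 2), 5-h ≡ 0 (mod 2):
h=3: C(5,3)·C(3,3)·C(2,2) = 10·1·1 = 10
Total favorable: 10
Total paths: 4^5 = 1024
P = 10/1024 = 5/512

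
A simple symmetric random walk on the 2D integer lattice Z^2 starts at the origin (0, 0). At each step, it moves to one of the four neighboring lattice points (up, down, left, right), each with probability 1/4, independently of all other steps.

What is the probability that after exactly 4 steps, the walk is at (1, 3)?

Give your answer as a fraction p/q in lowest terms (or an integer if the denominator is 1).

Answer: 1/64

Derivation:
Let h be the number of horizontal steps (so 4-h are vertical). To end at (1,3) need (h+1)/2 right-steps and ((4-h)+3)/2 up-steps.
Sum over h with 1 ≤ h ≤ 1, h ≡ 1 (mod 2), 4-h ≡ 1 (mod 2):
h=1: C(4,1)·C(1,1)·C(3,3) = 4·1·1 = 4
Total favorable: 4
Total paths: 4^4 = 256
P = 4/256 = 1/64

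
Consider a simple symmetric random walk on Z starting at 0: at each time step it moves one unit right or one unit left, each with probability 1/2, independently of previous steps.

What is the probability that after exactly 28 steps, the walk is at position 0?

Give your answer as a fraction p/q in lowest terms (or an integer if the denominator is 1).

To return to 0 after 28 steps: need exactly 14 steps of +1 and 14 of -1.
Favorable paths: C(28,14) = 40116600
Total paths: 2^28 = 268435456
P = 40116600/268435456 = 5014575/33554432

Answer: 5014575/33554432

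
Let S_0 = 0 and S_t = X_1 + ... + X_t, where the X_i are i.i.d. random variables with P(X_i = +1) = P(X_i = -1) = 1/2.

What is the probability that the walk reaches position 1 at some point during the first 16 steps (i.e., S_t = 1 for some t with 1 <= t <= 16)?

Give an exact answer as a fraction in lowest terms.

Count via complement. Let g(t,s) = #length-t paths at position s with S_1..S_t all ≠ 1.
g(t,s) = g(t-1,s-1) + g(t-1,s+1) for s ≠ 1; g(t,1) = 0.
t=0: g(0,0)=1
t=1: g(1,-1)=1
t=2: g(2,-2)=1 g(2,0)=1
t=3: g(3,-3)=1 g(3,-1)=2
t=4: g(4,-4)=1 g(4,-2)=3 g(4,0)=2
t=5: g(5,-5)=1 g(5,-3)=4 g(5,-1)=5
t=6: g(6,-6)=1 g(6,-4)=5 g(6,-2)=9 g(6,0)=5
t=7: g(7,-7)=1 g(7,-5)=6 g(7,-3)=14 g(7,-1)=14
t=8: g(8,-8)=1 g(8,-6)=7 g(8,-4)=20 g(8,-2)=28 g(8,0)=14
t=9: g(9,-9)=1 g(9,-7)=8 g(9,-5)=27 g(9,-3)=48 g(9,-1)=42
t=10: g(10,-10)=1 g(10,-8)=9 g(10,-6)=35 g(10,-4)=75 g(10,-2)=90 g(10,0)=42
t=11: g(11,-11)=1 g(11,-9)=10 g(11,-7)=44 g(11,-5)=110 g(11,-3)=165 g(11,-1)=132
t=12: g(12,-12)=1 g(12,-10)=11 g(12,-8)=54 g(12,-6)=154 g(12,-4)=275 g(12,-2)=297 g(12,0)=132
t=13: g(13,-13)=1 g(13,-11)=12 g(13,-9)=65 g(13,-7)=208 g(13,-5)=429 g(13,-3)=572 g(13,-1)=429
t=14: g(14,-14)=1 g(14,-12)=13 g(14,-10)=77 g(14,-8)=273 g(14,-6)=637 g(14,-4)=1001 g(14,-2)=1001 g(14,0)=429
t=15: g(15,-15)=1 g(15,-13)=14 g(15,-11)=90 g(15,-9)=350 g(15,-7)=910 g(15,-5)=1638 g(15,-3)=2002 g(15,-1)=1430
t=16: g(16,-16)=1 g(16,-14)=15 g(16,-12)=104 g(16,-10)=440 g(16,-8)=1260 g(16,-6)=2548 g(16,-4)=3640 g(16,-2)=3432 g(16,0)=1430
Paths never hitting 1: Σ_s g(16,s) = 12870
Paths hitting 1: 2^16 - 12870 = 52666
P = 52666/65536 = 26333/32768

Answer: 26333/32768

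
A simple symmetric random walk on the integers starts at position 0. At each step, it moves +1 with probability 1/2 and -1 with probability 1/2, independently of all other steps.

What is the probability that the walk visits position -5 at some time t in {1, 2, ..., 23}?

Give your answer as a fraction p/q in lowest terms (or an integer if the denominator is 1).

Count via complement. Let g(t,s) = #length-t paths at position s with S_1..S_t all ≠ -5.
g(t,s) = g(t-1,s-1) + g(t-1,s+1) for s ≠ -5; g(t,-5) = 0.
t=0: g(0,0)=1
t=1: g(1,-1)=1 g(1,1)=1
t=2: g(2,-2)=1 g(2,0)=2 g(2,2)=1
t=3: g(3,-3)=1 g(3,-1)=3 g(3,1)=3 g(3,3)=1
t=4: g(4,-4)=1 g(4,-2)=4 g(4,0)=6 g(4,2)=4 g(4,4)=1
t=5: g(5,-3)=5 g(5,-1)=10 g(5,1)=10 g(5,3)=5 g(5,5)=1
t=6: g(6,-4)=5 g(6,-2)=15 g(6,0)=20 g(6,2)=15 g(6,4)=6 g(6,6)=1
t=7: g(7,-3)=20 g(7,-1)=35 g(7,1)=35 g(7,3)=21 g(7,5)=7 g(7,7)=1
t=8: g(8,-4)=20 g(8,-2)=55 g(8,0)=70 g(8,2)=56 g(8,4)=28 g(8,6)=8 g(8,8)=1
t=9: g(9,-3)=75 g(9,-1)=125 g(9,1)=126 g(9,3)=84 g(9,5)=36 g(9,7)=9 g(9,9)=1
t=10: g(10,-4)=75 g(10,-2)=200 g(10,0)=251 g(10,2)=210 g(10,4)=120 g(10,6)=45 g(10,8)=10 g(10,10)=1
t=11: g(11,-3)=275 g(11,-1)=451 g(11,1)=461 g(11,3)=330 g(11,5)=165 g(11,7)=55 g(11,9)=11 g(11,11)=1
t=12: g(12,-4)=275 g(12,-2)=726 g(12,0)=912 g(12,2)=791 g(12,4)=495 g(12,6)=220 g(12,8)=66 g(12,10)=12 g(12,12)=1
t=13: g(13,-3)=1001 g(13,-1)=1638 g(13,1)=1703 g(13,3)=1286 g(13,5)=715 g(13,7)=286 g(13,9)=78 g(13,11)=13 g(13,13)=1
t=14: g(14,-4)=1001 g(14,-2)=2639 g(14,0)=3341 g(14,2)=2989 g(14,4)=2001 g(14,6)=1001 g(14,8)=364 g(14,10)=91 g(14,12)=14 g(14,14)=1
t=15: g(15,-3)=3640 g(15,-1)=5980 g(15,1)=6330 g(15,3)=4990 g(15,5)=3002 g(15,7)=1365 g(15,9)=455 g(15,11)=105 g(15,13)=15 g(15,15)=1
t=16: g(16,-4)=3640 g(16,-2)=9620 g(16,0)=12310 g(16,2)=11320 g(16,4)=7992 g(16,6)=4367 g(16,8)=1820 g(16,10)=560 g(16,12)=120 g(16,14)=16 g(16,16)=1
t=17: g(17,-3)=13260 g(17,-1)=21930 g(17,1)=23630 g(17,3)=19312 g(17,5)=12359 g(17,7)=6187 g(17,9)=2380 g(17,11)=680 g(17,13)=136 g(17,15)=17 g(17,17)=1
t=18: g(18,-4)=13260 g(18,-2)=35190 g(18,0)=45560 g(18,2)=42942 g(18,4)=31671 g(18,6)=18546 g(18,8)=8567 g(18,10)=3060 g(18,12)=816 g(18,14)=153 g(18,16)=18 g(18,18)=1
t=19: g(19,-3)=48450 g(19,-1)=80750 g(19,1)=88502 g(19,3)=74613 g(19,5)=50217 g(19,7)=27113 g(19,9)=11627 g(19,11)=3876 g(19,13)=969 g(19,15)=171 g(19,17)=19 g(19,19)=1
t=20: g(20,-4)=48450 g(20,-2)=129200 g(20,0)=169252 g(20,2)=163115 g(20,4)=124830 g(20,6)=77330 g(20,8)=38740 g(20,10)=15503 g(20,12)=4845 g(20,14)=1140 g(20,16)=190 g(20,18)=20 g(20,20)=1
t=21: g(21,-3)=177650 g(21,-1)=298452 g(21,1)=332367 g(21,3)=287945 g(21,5)=202160 g(21,7)=116070 g(21,9)=54243 g(21,11)=20348 g(21,13)=5985 g(21,15)=1330 g(21,17)=210 g(21,19)=21 g(21,21)=1
t=22: g(22,-4)=177650 g(22,-2)=476102 g(22,0)=630819 g(22,2)=620312 g(22,4)=490105 g(22,6)=318230 g(22,8)=170313 g(22,10)=74591 g(22,12)=26333 g(22,14)=7315 g(22,16)=1540 g(22,18)=231 g(22,20)=22 g(22,22)=1
t=23: g(23,-3)=653752 g(23,-1)=1106921 g(23,1)=1251131 g(23,3)=1110417 g(23,5)=808335 g(23,7)=488543 g(23,9)=244904 g(23,11)=100924 g(23,13)=33648 g(23,15)=8855 g(23,17)=1771 g(23,19)=253 g(23,21)=23 g(23,23)=1
Paths never hitting -5: Σ_s g(23,s) = 5809478
Paths hitting -5: 2^23 - 5809478 = 2579130
P = 2579130/8388608 = 1289565/4194304

Answer: 1289565/4194304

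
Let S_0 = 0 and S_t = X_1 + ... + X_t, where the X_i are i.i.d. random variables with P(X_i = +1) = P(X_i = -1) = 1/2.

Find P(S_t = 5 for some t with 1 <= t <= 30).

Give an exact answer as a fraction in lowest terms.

Count via complement. Let g(t,s) = #length-t paths at position s with S_1..S_t all ≠ 5.
g(t,s) = g(t-1,s-1) + g(t-1,s+1) for s ≠ 5; g(t,5) = 0.
t=0: g(0,0)=1
t=1: g(1,-1)=1 g(1,1)=1
t=2: g(2,-2)=1 g(2,0)=2 g(2,2)=1
t=3: g(3,-3)=1 g(3,-1)=3 g(3,1)=3 g(3,3)=1
t=4: g(4,-4)=1 g(4,-2)=4 g(4,0)=6 g(4,2)=4 g(4,4)=1
t=5: g(5,-5)=1 g(5,-3)=5 g(5,-1)=10 g(5,1)=10 g(5,3)=5
t=6: g(6,-6)=1 g(6,-4)=6 g(6,-2)=15 g(6,0)=20 g(6,2)=15 g(6,4)=5
t=7: g(7,-7)=1 g(7,-5)=7 g(7,-3)=21 g(7,-1)=35 g(7,1)=35 g(7,3)=20
t=8: g(8,-8)=1 g(8,-6)=8 g(8,-4)=28 g(8,-2)=56 g(8,0)=70 g(8,2)=55 g(8,4)=20
t=9: g(9,-9)=1 g(9,-7)=9 g(9,-5)=36 g(9,-3)=84 g(9,-1)=126 g(9,1)=125 g(9,3)=75
t=10: g(10,-10)=1 g(10,-8)=10 g(10,-6)=45 g(10,-4)=120 g(10,-2)=210 g(10,0)=251 g(10,2)=200 g(10,4)=75
t=11: g(11,-11)=1 g(11,-9)=11 g(11,-7)=55 g(11,-5)=165 g(11,-3)=330 g(11,-1)=461 g(11,1)=451 g(11,3)=275
t=12: g(12,-12)=1 g(12,-10)=12 g(12,-8)=66 g(12,-6)=220 g(12,-4)=495 g(12,-2)=791 g(12,0)=912 g(12,2)=726 g(12,4)=275
t=13: g(13,-13)=1 g(13,-11)=13 g(13,-9)=78 g(13,-7)=286 g(13,-5)=715 g(13,-3)=1286 g(13,-1)=1703 g(13,1)=1638 g(13,3)=1001
t=14: g(14,-14)=1 g(14,-12)=14 g(14,-10)=91 g(14,-8)=364 g(14,-6)=1001 g(14,-4)=2001 g(14,-2)=2989 g(14,0)=3341 g(14,2)=2639 g(14,4)=1001
t=15: g(15,-15)=1 g(15,-13)=15 g(15,-11)=105 g(15,-9)=455 g(15,-7)=1365 g(15,-5)=3002 g(15,-3)=4990 g(15,-1)=6330 g(15,1)=5980 g(15,3)=3640
t=16: g(16,-16)=1 g(16,-14)=16 g(16,-12)=120 g(16,-10)=560 g(16,-8)=1820 g(16,-6)=4367 g(16,-4)=7992 g(16,-2)=11320 g(16,0)=12310 g(16,2)=9620 g(16,4)=3640
t=17: g(17,-17)=1 g(17,-15)=17 g(17,-13)=136 g(17,-11)=680 g(17,-9)=2380 g(17,-7)=6187 g(17,-5)=12359 g(17,-3)=19312 g(17,-1)=23630 g(17,1)=21930 g(17,3)=13260
t=18: g(18,-18)=1 g(18,-16)=18 g(18,-14)=153 g(18,-12)=816 g(18,-10)=3060 g(18,-8)=8567 g(18,-6)=18546 g(18,-4)=31671 g(18,-2)=42942 g(18,0)=45560 g(18,2)=35190 g(18,4)=13260
t=19: g(19,-19)=1 g(19,-17)=19 g(19,-15)=171 g(19,-13)=969 g(19,-11)=3876 g(19,-9)=11627 g(19,-7)=27113 g(19,-5)=50217 g(19,-3)=74613 g(19,-1)=88502 g(19,1)=80750 g(19,3)=48450
t=20: g(20,-20)=1 g(20,-18)=20 g(20,-16)=190 g(20,-14)=1140 g(20,-12)=4845 g(20,-10)=15503 g(20,-8)=38740 g(20,-6)=77330 g(20,-4)=124830 g(20,-2)=163115 g(20,0)=169252 g(20,2)=129200 g(20,4)=48450
t=21: g(21,-21)=1 g(21,-19)=21 g(21,-17)=210 g(21,-15)=1330 g(21,-13)=5985 g(21,-11)=20348 g(21,-9)=54243 g(21,-7)=116070 g(21,-5)=202160 g(21,-3)=287945 g(21,-1)=332367 g(21,1)=298452 g(21,3)=177650
t=22: g(22,-22)=1 g(22,-20)=22 g(22,-18)=231 g(22,-16)=1540 g(22,-14)=7315 g(22,-12)=26333 g(22,-10)=74591 g(22,-8)=170313 g(22,-6)=318230 g(22,-4)=490105 g(22,-2)=620312 g(22,0)=630819 g(22,2)=476102 g(22,4)=177650
t=23: g(23,-23)=1 g(23,-21)=23 g(23,-19)=253 g(23,-17)=1771 g(23,-15)=8855 g(23,-13)=33648 g(23,-11)=100924 g(23,-9)=244904 g(23,-7)=488543 g(23,-5)=808335 g(23,-3)=1110417 g(23,-1)=1251131 g(23,1)=1106921 g(23,3)=653752
t=24: g(24,-24)=1 g(24,-22)=24 g(24,-20)=276 g(24,-18)=2024 g(24,-16)=10626 g(24,-14)=42503 g(24,-12)=134572 g(24,-10)=345828 g(24,-8)=733447 g(24,-6)=1296878 g(24,-4)=1918752 g(24,-2)=2361548 g(24,0)=2358052 g(24,2)=1760673 g(24,4)=653752
t=25: g(25,-25)=1 g(25,-23)=25 g(25,-21)=300 g(25,-19)=2300 g(25,-17)=12650 g(25,-15)=53129 g(25,-13)=177075 g(25,-11)=480400 g(25,-9)=1079275 g(25,-7)=2030325 g(25,-5)=3215630 g(25,-3)=4280300 g(25,-1)=4719600 g(25,1)=4118725 g(25,3)=2414425
t=26: g(26,-26)=1 g(26,-24)=26 g(26,-22)=325 g(26,-20)=2600 g(26,-18)=14950 g(26,-16)=65779 g(26,-14)=230204 g(26,-12)=657475 g(26,-10)=1559675 g(26,-8)=3109600 g(26,-6)=5245955 g(26,-4)=7495930 g(26,-2)=8999900 g(26,0)=8838325 g(26,2)=6533150 g(26,4)=2414425
t=27: g(27,-27)=1 g(27,-25)=27 g(27,-23)=351 g(27,-21)=2925 g(27,-19)=17550 g(27,-17)=80729 g(27,-15)=295983 g(27,-13)=887679 g(27,-11)=2217150 g(27,-9)=4669275 g(27,-7)=8355555 g(27,-5)=12741885 g(27,-3)=16495830 g(27,-1)=17838225 g(27,1)=15371475 g(27,3)=8947575
t=28: g(28,-28)=1 g(28,-26)=28 g(28,-24)=378 g(28,-22)=3276 g(28,-20)=20475 g(28,-18)=98279 g(28,-16)=376712 g(28,-14)=1183662 g(28,-12)=3104829 g(28,-10)=6886425 g(28,-8)=13024830 g(28,-6)=21097440 g(28,-4)=29237715 g(28,-2)=34334055 g(28,0)=33209700 g(28,2)=24319050 g(28,4)=8947575
t=29: g(29,-29)=1 g(29,-27)=29 g(29,-25)=406 g(29,-23)=3654 g(29,-21)=23751 g(29,-19)=118754 g(29,-17)=474991 g(29,-15)=1560374 g(29,-13)=4288491 g(29,-11)=9991254 g(29,-9)=19911255 g(29,-7)=34122270 g(29,-5)=50335155 g(29,-3)=63571770 g(29,-1)=67543755 g(29,1)=57528750 g(29,3)=33266625
t=30: g(30,-30)=1 g(30,-28)=30 g(30,-26)=435 g(30,-24)=4060 g(30,-22)=27405 g(30,-20)=142505 g(30,-18)=593745 g(30,-16)=2035365 g(30,-14)=5848865 g(30,-12)=14279745 g(30,-10)=29902509 g(30,-8)=54033525 g(30,-6)=84457425 g(30,-4)=113906925 g(30,-2)=131115525 g(30,0)=125072505 g(30,2)=90795375 g(30,4)=33266625
Paths never hitting 5: Σ_s g(30,s) = 685482570
Paths hitting 5: 2^30 - 685482570 = 388259254
P = 388259254/1073741824 = 194129627/536870912

Answer: 194129627/536870912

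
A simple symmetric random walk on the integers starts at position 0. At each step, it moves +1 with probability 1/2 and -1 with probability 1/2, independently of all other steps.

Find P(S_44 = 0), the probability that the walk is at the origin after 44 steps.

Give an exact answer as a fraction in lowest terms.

Answer: 263012370465/2199023255552

Derivation:
To return to 0 after 44 steps: need exactly 22 steps of +1 and 22 of -1.
Favorable paths: C(44,22) = 2104098963720
Total paths: 2^44 = 17592186044416
P = 2104098963720/17592186044416 = 263012370465/2199023255552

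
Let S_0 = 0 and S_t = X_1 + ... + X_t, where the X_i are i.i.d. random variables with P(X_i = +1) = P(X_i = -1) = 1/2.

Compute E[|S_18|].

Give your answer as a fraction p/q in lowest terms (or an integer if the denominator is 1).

Answer: 109395/32768

Derivation:
S_18 takes values m ≡ 0 (mod 2) with |m| ≤ 18; P(S_18=m) = C(18,(18+m)/2)/2^18.
Total paths: 2^18 = 262144
Distribution: P(S=-18)=1/262144, P(S=-16)=18/262144, P(S=-14)=153/262144, P(S=-12)=816/262144, P(S=-10)=3060/262144, P(S=-8)=8568/262144, P(S=-6)=18564/262144, P(S=-4)=31824/262144, P(S=-2)=43758/262144, P(S=0)=48620/262144, P(S=2)=43758/262144, P(S=4)=31824/262144, P(S=6)=18564/262144, P(S=8)=8568/262144, P(S=10)=3060/262144, P(S=12)=816/262144, P(S=14)=153/262144, P(S=16)=18/262144, P(S=18)=1/262144
E[|S_18|] = Σ_m |m|·P(S_18=m) = 875160/262144 = 109395/32768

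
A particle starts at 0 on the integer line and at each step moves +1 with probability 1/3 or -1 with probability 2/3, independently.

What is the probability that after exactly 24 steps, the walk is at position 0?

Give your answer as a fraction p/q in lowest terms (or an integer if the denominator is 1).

To be at 0 after 24 steps: need exactly 12 steps of +1 and 12 of -1.
Number of such sequences: C(24,12) = 2704156
Each has probability (1/3)^12 · (2/3)^12 = 4096/282429536481
P = 2704156 · 4096/282429536481 = 11076222976/282429536481

Answer: 11076222976/282429536481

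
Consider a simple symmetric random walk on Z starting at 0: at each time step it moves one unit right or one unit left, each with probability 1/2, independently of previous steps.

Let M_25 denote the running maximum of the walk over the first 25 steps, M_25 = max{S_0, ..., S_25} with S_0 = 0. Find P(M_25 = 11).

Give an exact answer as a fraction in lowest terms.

Let M_25 = max(S_0,...,S_25). Use the reflection principle: for j ≥ 1, #{paths with M_25 ≥ j} = #{S_25 ≥ j} + #{S_25 ≥ j+1}.
By reflection, #{M_25 ≥ 11} = #{S_25 ≥ 11} + #{S_25 ≥ 12} = 726206 + 245506 = 971712.
#{M_25 ≥ 12} = #{S_25 ≥ 12} + #{S_25 ≥ 13} = 245506 + 245506 = 491012.
#{M_25 = 11} = 971712 - 491012 = 480700.
P(M_25 = 11) = 480700/33554432 = 120175/8388608

Answer: 120175/8388608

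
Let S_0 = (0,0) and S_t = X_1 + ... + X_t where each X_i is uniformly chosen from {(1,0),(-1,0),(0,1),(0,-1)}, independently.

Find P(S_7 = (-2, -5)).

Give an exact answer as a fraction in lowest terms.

Answer: 21/16384

Derivation:
Let h be the number of horizontal steps (so 7-h are vertical). To end at (-2,-5) need (h-2)/2 right-steps and ((7-h)-5)/2 up-steps.
Sum over h with 2 ≤ h ≤ 2, h ≡ 0 (mod 2), 7-h ≡ 1 (mod 2):
h=2: C(7,2)·C(2,0)·C(5,0) = 21·1·1 = 21
Total favorable: 21
Total paths: 4^7 = 16384
P = 21/16384 = 21/16384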